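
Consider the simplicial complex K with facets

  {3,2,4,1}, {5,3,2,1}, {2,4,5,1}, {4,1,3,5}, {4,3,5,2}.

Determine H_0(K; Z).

H_0 = Z.

Order the vertices as 1 < 2 < 3 < 4 < 5. Listing each simplex with vertices in this order, K has dimension 3 with simplices:

  0-simplices (5): [1], [2], [3], [4], [5]
  1-simplices (10): [1,2], [1,3], [1,4], [1,5], [2,3], [2,4], [2,5], [3,4], [3,5], [4,5]
  2-simplices (10): [1,2,3], [1,2,4], [1,2,5], [1,3,4], [1,3,5], [1,4,5], [2,3,4], [2,3,5], [2,4,5], [3,4,5]
  3-simplices (5): [1,2,3,4], [1,2,3,5], [1,2,4,5], [1,3,4,5], [2,3,4,5]

giving chain groups C_0 ≅ Z^5, C_1 ≅ Z^10, C_2 ≅ Z^10, C_3 ≅ Z^5.

Boundary ∂_1: C_1 → C_0 sends each edge [p,q] (with p < q) to q − p. For instance
  ∂[1,4] = [4] − [1].
As a 5×10 matrix over Z this has rank 4, with invariant factors (1,1,1,1).

The boundary map ∂_2: C_2 → C_1 maps a triangle to the signed sum of its edges. For instance
  ∂[2,4,5] = [4,5] − [2,5] + [2,4],
  ∂[1,2,5] = [2,5] − [1,5] + [1,2].
The 10×10 boundary matrix has rank 6 and Smith normal form diag(1,1,1,1,1,1).

Boundary ∂_3: C_3 → C_2 sends each 3-simplex σ to the alternating sum Σ_i (−1)^i (σ with its i-th vertex removed). For instance
  ∂[1,2,3,4] = [2,3,4] − [1,3,4] + [1,2,4] − [1,2,3],
  ∂[1,2,3,5] = [2,3,5] − [1,3,5] + [1,2,5] − [1,2,3].
The 10×5 boundary matrix has rank 4 and Smith normal form diag(1,1,1,1).

From H_k ≅ ker(∂_k) / im(∂_{k+1}) we obtain:

  H_0: rank C_0 − rank ∂_1 = 5 − 4 = 1, and the invariant factors of ∂_1 are all 1, so H_0 ≅ Z.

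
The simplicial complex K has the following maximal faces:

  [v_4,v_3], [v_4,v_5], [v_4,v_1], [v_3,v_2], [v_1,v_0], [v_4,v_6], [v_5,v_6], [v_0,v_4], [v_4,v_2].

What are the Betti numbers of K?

K has 7 vertices, 9 edges.
rank ∂_0 = 0, rank ∂_1 = 6 ⇒ b_0 = 7 − 0 − 6 = 1; all invariant factors of ∂_1 are 1 so no torsion. So H_0 = Z.
rank ∂_1 = 6, rank ∂_2 = 0 ⇒ b_1 = 9 − 6 − 0 = 3. So H_1 = Z^3.

b_0 = 1, b_1 = 3.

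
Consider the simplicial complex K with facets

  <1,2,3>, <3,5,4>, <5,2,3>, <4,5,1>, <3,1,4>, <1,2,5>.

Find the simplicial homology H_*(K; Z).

H_0 = Z,  H_1 = 0,  H_2 = Z.

Order the vertices as 1 < 2 < 3 < 4 < 5. Listing each simplex with vertices in this order, K has dimension 2 with simplices:

  0-simplices (5): [1], [2], [3], [4], [5]
  1-simplices (9): [1,2], [1,3], [1,4], [1,5], [2,3], [2,5], [3,4], [3,5], [4,5]
  2-simplices (6): [1,2,3], [1,2,5], [1,3,4], [1,4,5], [2,3,5], [3,4,5]

so the chain groups are C_0 ≅ Z^5, C_1 ≅ Z^9, C_2 ≅ Z^6.

∂_1: C_1 → C_0 sends each edge [p,q] (with p < q) to q − p.
This gives a 5×9 integer matrix of rank 4; reducing to Smith normal form yields diagonal entries (1,1,1,1).

∂_2: C_2 → C_1 sends each 2-simplex [p,q,r] to [q,r] − [p,r] + [p,q]. For instance
  ∂[3,4,5] = [4,5] − [3,5] + [3,4],
  ∂[2,3,5] = [3,5] − [2,5] + [2,3].
The 9×6 boundary matrix has rank 5 and Smith normal form diag(1,1,1,1,1).

From H_k ≅ ker(∂_k) / im(∂_{k+1}) we obtain:

  H_0: rank C_0 − rank ∂_1 = 5 − 4 = 1, and the invariant factors of ∂_1 are all 1, so H_0 ≅ Z.
  H_1: rank ker ∂_1 − rank ∂_2 = (9 − 4) − 5 = 0, and the invariant factors of ∂_2 are all 1, so H_1 ≅ 0.
  H_2: rank ker ∂_2 − rank ∂_3 = (6 − 5) − 0 = 1, and there is no ∂_3, so H_2 ≅ Z.

As a check, the Euler characteristic is 5 − 9 + 6 = 2, which agrees with 1 − 0 + 1 = 2.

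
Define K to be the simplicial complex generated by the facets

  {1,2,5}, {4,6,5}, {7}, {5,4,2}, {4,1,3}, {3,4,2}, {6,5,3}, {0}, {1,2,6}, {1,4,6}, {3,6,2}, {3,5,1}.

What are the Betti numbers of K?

b_0 = 3, b_1 = 0, b_2 = 0.

Take the total order 0 < 1 < 2 < 3 < 4 < 5 < 6 < 7 on the vertex set. Then K (dimension 2) consists of the simplices:

  0-simplices (8): [0], [1], [2], [3], [4], [5], [6], [7]
  1-simplices (15): [1,2], [1,3], [1,4], [1,5], [1,6], [2,3], [2,4], [2,5], [2,6], [3,4], [3,5], [3,6], [4,5], [4,6], [5,6]
  2-simplices (10): [1,2,5], [1,2,6], [1,3,4], [1,3,5], [1,4,6], [2,3,4], [2,3,6], [2,4,5], [3,5,6], [4,5,6]

so the chain groups are C_0 ≅ Z^8, C_1 ≅ Z^15, C_2 ≅ Z^10.

∂_1: C_1 → C_0 is given by ∂[p,q] = [q] − [p].
The 8×15 boundary matrix has rank 5 and Smith normal form diag(1,1,1,1,1).

∂_2: C_2 → C_1 acts by ∂[p,q,r] = [q,r] − [p,r] + [p,q]. For instance
  ∂[4,5,6] = [5,6] − [4,6] + [4,5],
  ∂[1,3,4] = [3,4] − [1,4] + [1,3].
As a 15×10 matrix over Z this has rank 10, with invariant factors (1,1,1,1,1,1,1,1,1,2).

Reading off H_k = ker ∂_k / im ∂_{k+1}:

  H_0: rank C_0 − rank ∂_1 = 8 − 5 = 3, and the invariant factors of ∂_1 are all 1, so H_0 = Z^3.
  H_1: rank ker ∂_1 − rank ∂_2 = (15 − 5) − 10 = 0, and ∂_2 has invariant factor 2 > 1, so H_1 = Z/2Z.
  H_2: rank ker ∂_2 − rank ∂_3 = (10 − 10) − 0 = 0, and there is no ∂_3, so H_2 = 0.

Hence the Betti numbers are b_0 = 3, b_1 = 0, b_2 = 0.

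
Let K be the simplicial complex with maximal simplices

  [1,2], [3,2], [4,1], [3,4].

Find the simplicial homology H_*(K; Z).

K has 4 vertices, 4 edges.
rank ∂_0 = 0, rank ∂_1 = 3 ⇒ b_0 = 4 − 0 − 3 = 1; all invariant factors of ∂_1 are 1 so no torsion. So H_0 = Z.
rank ∂_1 = 3, rank ∂_2 = 0 ⇒ b_1 = 4 − 3 − 0 = 1. So H_1 = Z.

H_0 = Z,  H_1 = Z.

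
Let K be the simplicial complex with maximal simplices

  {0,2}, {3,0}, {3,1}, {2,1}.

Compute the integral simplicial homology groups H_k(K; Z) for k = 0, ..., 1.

H_0 ≅ Z,  H_1 ≅ Z.

Take the total order 0 < 1 < 2 < 3 on the vertex set. Then K (dimension 1) consists of the simplices:

  0-simplices (4): [0], [1], [2], [3]
  1-simplices (4): [0,2], [0,3], [1,2], [1,3]

giving chain groups C_0 ≅ Z^4, C_1 ≅ Z^4.

∂_1: C_1 → C_0 maps an edge to its endpoints' difference, ∂[p,q] = q − p.
The resulting 4×4 matrix has rank 3, and its Smith normal form has invariant factors (1,1,1).

From H_k ≅ ker(∂_k) / im(∂_{k+1}) we obtain:

  H_0: rank C_0 − rank ∂_1 = 4 − 3 = 1, and the invariant factors of ∂_1 are all 1, so H_0 ≅ Z.
  H_1: rank ker ∂_1 − rank ∂_2 = (4 − 3) − 0 = 1, and there is no ∂_2, so H_1 ≅ Z.

As a check, the Euler characteristic is 4 − 4 = 0, which agrees with 1 − 1 = 0.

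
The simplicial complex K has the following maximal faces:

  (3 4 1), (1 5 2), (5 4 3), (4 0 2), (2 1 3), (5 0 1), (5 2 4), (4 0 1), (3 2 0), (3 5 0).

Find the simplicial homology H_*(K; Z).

Order the vertices as 0 < 1 < 2 < 3 < 4 < 5. Listing each simplex with vertices in this order, K has dimension 2 with simplices:

  0-simplices (6): [0], [1], [2], [3], [4], [5]
  1-simplices (15): [0,1], [0,2], [0,3], [0,4], [0,5], [1,2], [1,3], [1,4], [1,5], [2,3], [2,4], [2,5], [3,4], [3,5], [4,5]
  2-simplices (10): [0,1,4], [0,1,5], [0,2,3], [0,2,4], [0,3,5], [1,2,3], [1,2,5], [1,3,4], [2,4,5], [3,4,5]

giving chain groups C_0 ≅ Z^6, C_1 ≅ Z^15, C_2 ≅ Z^10.

∂_1: C_1 → C_0 is given by ∂[p,q] = [q] − [p]. For instance
  ∂[4,5] = [5] − [4].
As a 6×15 matrix over Z this has rank 5, with invariant factors (1,1,1,1,1).

∂_2: C_2 → C_1 acts by ∂[p,q,r] = [q,r] − [p,r] + [p,q]. For instance
  ∂[0,1,4] = [1,4] − [0,4] + [0,1],
  ∂[0,3,5] = [3,5] − [0,5] + [0,3].
This gives a 15×10 integer matrix of rank 10; reducing to Smith normal form yields diagonal entries (1,1,1,1,1,1,1,1,1,2).

From H_k ≅ ker(∂_k) / im(∂_{k+1}) we obtain:

  H_0: rank C_0 − rank ∂_1 = 6 − 5 = 1, and the invariant factors of ∂_1 are all 1, so H_0 ≅ Z.
  H_1: rank ker ∂_1 − rank ∂_2 = (15 − 5) − 10 = 0, and ∂_2 has invariant factor 2 > 1, so H_1 ≅ Z/2.
  H_2: rank ker ∂_2 − rank ∂_3 = (10 − 10) − 0 = 0, and there is no ∂_3, so H_2 ≅ 0.

As a check, the Euler characteristic is 6 − 15 + 10 = 1, which agrees with 1 − 0 + 0 = 1.

H_0 = Z,  H_1 = Z/2,  H_2 = 0.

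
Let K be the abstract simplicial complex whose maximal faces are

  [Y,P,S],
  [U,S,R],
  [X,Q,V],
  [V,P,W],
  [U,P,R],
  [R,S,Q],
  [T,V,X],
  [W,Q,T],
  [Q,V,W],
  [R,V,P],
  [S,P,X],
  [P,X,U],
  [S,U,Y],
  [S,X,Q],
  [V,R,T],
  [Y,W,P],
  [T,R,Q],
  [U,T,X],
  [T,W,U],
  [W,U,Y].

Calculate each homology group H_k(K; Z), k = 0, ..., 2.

H_0 ≅ Z,  H_1 ≅ Z ⊕ Z/2Z,  H_2 = 0.

Take the total order P < Q < R < S < T < U < V < W < X < Y on the vertex set. Then K (dimension 2) consists of the simplices:

  0-simplices (10): P, Q, R, S, T, U, V, W, X, Y
  1-simplices (30): PR, PS, PU, PV, PW, PX, PY, QR, QS, QT, QV, QW, QX, RS, RT, RU, RV, SU, SX, SY, TU, TV, TW, TX, UW, UX, UY, VW, VX, WY
  2-simplices (20): PRU, PRV, PSX, PSY, PUX, PVW, PWY, QRS, QRT, QSX, QTW, QVW, QVX, RSU, RTV, SUY, TUW, TUX, TVX, UWY

giving chain groups C_0 ≅ Z^10, C_1 ≅ Z^30, C_2 ≅ Z^20.

The boundary map ∂_1: C_1 → C_0 is given by ∂[p,q] = [q] − [p]. For instance
  ∂PV = V − P.
The 10×30 boundary matrix has rank 9 and Smith normal form diag(1,1,1,1,1,1,1,1,1).

Boundary ∂_2: C_2 → C_1 sends each 2-simplex [p,q,r] to [q,r] − [p,r] + [p,q]. For instance
  ∂PUX = UX − PX + PU,
  ∂SUY = UY − SY + SU.
This gives a 30×20 integer matrix of rank 20; reducing to Smith normal form yields diagonal entries (1,1,1,1,1,1,1,1,1,1,1,1,1,1,1,1,1,1,1,2).

Now H_k = ker ∂_k / im ∂_{k+1}, so:

  H_0: rank C_0 − rank ∂_1 = 10 − 9 = 1, and the invariant factors of ∂_1 are all 1, so H_0 = Z.
  H_1: rank ker ∂_1 − rank ∂_2 = (30 − 9) − 20 = 1, and ∂_2 has invariant factor 2 > 1, so H_1 = Z ⊕ Z/2Z.
  H_2: rank ker ∂_2 − rank ∂_3 = (20 − 20) − 0 = 0, and there is no ∂_3, so H_2 = 0.

(K is a triangulation of the Klein bottle.)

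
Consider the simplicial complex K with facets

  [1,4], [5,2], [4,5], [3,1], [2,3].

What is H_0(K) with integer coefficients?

Take the total order 1 < 2 < 3 < 4 < 5 on the vertex set. Then K (dimension 1) consists of the simplices:

  0-simplices (5): [1], [2], [3], [4], [5]
  1-simplices (5): [1,3], [1,4], [2,3], [2,5], [4,5]

Hence C_0 ≅ Z^5, C_1 ≅ Z^5.

Boundary ∂_1: C_1 → C_0 sends each edge [p,q] (with p < q) to q − p. For instance
  ∂[2,5] = [5] − [2].
As a 5×5 matrix over Z this has rank 4, with invariant factors (1,1,1,1).

Now H_k = ker ∂_k / im ∂_{k+1}, so:

  H_0: rank C_0 − rank ∂_1 = 5 − 4 = 1, and the invariant factors of ∂_1 are all 1, so H_0 = Z.

(K is a triangulation of the circle S^1.)

H_0 ≅ Z.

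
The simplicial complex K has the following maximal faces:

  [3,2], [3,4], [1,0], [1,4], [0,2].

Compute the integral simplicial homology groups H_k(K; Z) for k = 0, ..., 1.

Order the vertices as 0 < 1 < 2 < 3 < 4. Listing each simplex with vertices in this order, K has dimension 1 with simplices:

  0-simplices (5): [0], [1], [2], [3], [4]
  1-simplices (5): [0,1], [0,2], [1,4], [2,3], [3,4]

giving chain groups C_0 ≅ Z^5, C_1 ≅ Z^5.

∂_1: C_1 → C_0 is given by ∂[p,q] = [q] − [p].
The resulting 5×5 matrix has rank 4, and its Smith normal form has invariant factors (1,1,1,1).

From H_k ≅ ker(∂_k) / im(∂_{k+1}) we obtain:

  H_0: rank C_0 − rank ∂_1 = 5 − 4 = 1, and the invariant factors of ∂_1 are all 1, so H_0 ≅ Z.
  H_1: rank ker ∂_1 − rank ∂_2 = (5 − 4) − 0 = 1, and there is no ∂_2, so H_1 ≅ Z.

As a check, the Euler characteristic is 5 − 5 = 0, which agrees with 1 − 1 = 0.
(K is a triangulation of the circle S^1.)

H_0 ≅ Z,  H_1 ≅ Z.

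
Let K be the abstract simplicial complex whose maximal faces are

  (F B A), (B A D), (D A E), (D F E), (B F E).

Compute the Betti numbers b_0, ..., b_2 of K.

b_0 = 1, b_1 = 1, b_2 = 0.

Order the vertices as A < B < D < E < F. Listing each simplex with vertices in this order, K has dimension 2 with simplices:

  0-simplices (5): A, B, D, E, F
  1-simplices (10): AB, AD, AE, AF, BD, BE, BF, DE, DF, EF
  2-simplices (5): ABD, ABF, ADE, BEF, DEF

so the chain groups are C_0 ≅ Z^5, C_1 ≅ Z^10, C_2 ≅ Z^5.

The boundary map ∂_1: C_1 → C_0 sends each edge [p,q] (with p < q) to q − p.
The resulting 5×10 matrix has rank 4, and its Smith normal form has invariant factors (1,1,1,1).

The boundary map ∂_2: C_2 → C_1 sends each 2-simplex [p,q,r] to [q,r] − [p,r] + [p,q]. For instance
  ∂DEF = EF − DF + DE,
  ∂ABF = BF − AF + AB.
The 10×5 boundary matrix has rank 5 and Smith normal form diag(1,1,1,1,1).

Now H_k = ker ∂_k / im ∂_{k+1}, so:

  H_0: rank C_0 − rank ∂_1 = 5 − 4 = 1, and the invariant factors of ∂_1 are all 1, so H_0 ≅ Z.
  H_1: rank ker ∂_1 − rank ∂_2 = (10 − 4) − 5 = 1, and the invariant factors of ∂_2 are all 1, so H_1 ≅ Z.
  H_2: rank ker ∂_2 − rank ∂_3 = (5 − 5) − 0 = 0, and there is no ∂_3, so H_2 ≅ 0.

(K is a triangulation of the Möbius band.)

Hence the Betti numbers are b_0 = 1, b_1 = 1, b_2 = 0.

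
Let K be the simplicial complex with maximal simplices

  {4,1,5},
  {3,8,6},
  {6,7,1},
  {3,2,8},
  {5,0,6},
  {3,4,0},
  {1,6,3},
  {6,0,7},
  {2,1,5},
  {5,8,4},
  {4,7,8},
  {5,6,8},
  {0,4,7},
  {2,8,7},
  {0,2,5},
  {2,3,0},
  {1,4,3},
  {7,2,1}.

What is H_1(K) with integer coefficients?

We work with the vertex ordering 0 < 1 < 2 < 3 < 4 < 5 < 6 < 7 < 8. The simplices of K, each written with vertices in increasing order, are:

  0-simplices (9): [0], [1], [2], [3], [4], [5], [6], [7], [8]
  1-simplices (27): (27 of them)
  2-simplices (18): [0,2,3], [0,2,5], [0,3,4], [0,4,7], [0,5,6], [0,6,7], [1,2,5], [1,2,7], [1,3,4], [1,3,6], [1,4,5], [1,6,7], [2,3,8], [2,7,8], [3,6,8], [4,5,8], [4,7,8], [5,6,8]

giving chain groups C_0 ≅ Z^9, C_1 ≅ Z^27, C_2 ≅ Z^18.

Boundary ∂_1: C_1 → C_0 sends each edge [p,q] (with p < q) to q − p. For instance
  ∂[2,7] = [7] − [2].
As a 9×27 matrix over Z this has rank 8, with invariant factors (1,1,1,1,1,1,1,1).

∂_2: C_2 → C_1 maps a triangle to the signed sum of its edges. For instance
  ∂[3,6,8] = [6,8] − [3,8] + [3,6],
  ∂[1,6,7] = [6,7] − [1,7] + [1,6].
The 27×18 boundary matrix has rank 17 and Smith normal form diag(1,1,1,1,1,1,1,1,1,1,1,1,1,1,1,1,1).

Computing H_k = (kernel of ∂_k) / (image of ∂_{k+1}):

  H_1: rank ker ∂_1 − rank ∂_2 = (27 − 8) − 17 = 2, and the invariant factors of ∂_2 are all 1, so H_1 ≅ Z^2.

(K is a triangulation of the torus T^2.)

H_1 ≅ Z^2.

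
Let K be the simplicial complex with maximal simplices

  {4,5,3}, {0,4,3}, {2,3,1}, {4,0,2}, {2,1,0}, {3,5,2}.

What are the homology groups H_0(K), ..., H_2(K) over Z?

Order the vertices as 0 < 1 < 2 < 3 < 4 < 5. Listing each simplex with vertices in this order, K has dimension 2 with simplices:

  0-simplices (6): [0], [1], [2], [3], [4], [5]
  1-simplices (12): [0,1], [0,2], [0,3], [0,4], [1,2], [1,3], [2,3], [2,4], [2,5], [3,4], [3,5], [4,5]
  2-simplices (6): [0,1,2], [0,2,4], [0,3,4], [1,2,3], [2,3,5], [3,4,5]

Hence C_0 ≅ Z^6, C_1 ≅ Z^12, C_2 ≅ Z^6.

The boundary map ∂_1: C_1 → C_0 maps an edge to its endpoints' difference, ∂[p,q] = q − p. For instance
  ∂[1,2] = [2] − [1].
The 6×12 boundary matrix has rank 5 and Smith normal form diag(1,1,1,1,1).

Boundary ∂_2: C_2 → C_1 sends each 2-simplex [p,q,r] to [q,r] − [p,r] + [p,q]. For instance
  ∂[0,3,4] = [3,4] − [0,4] + [0,3],
  ∂[0,2,4] = [2,4] − [0,4] + [0,2].
The resulting 12×6 matrix has rank 6, and its Smith normal form has invariant factors (1,1,1,1,1,1).

Now H_k = ker ∂_k / im ∂_{k+1}, so:

  H_0: rank C_0 − rank ∂_1 = 6 − 5 = 1, and the invariant factors of ∂_1 are all 1, so H_0 = Z.
  H_1: rank ker ∂_1 − rank ∂_2 = (12 − 5) − 6 = 1, and the invariant factors of ∂_2 are all 1, so H_1 = Z.
  H_2: rank ker ∂_2 − rank ∂_3 = (6 − 6) − 0 = 0, and there is no ∂_3, so H_2 = 0.

H_0 ≅ Z,  H_1 ≅ Z,  H_2 = 0.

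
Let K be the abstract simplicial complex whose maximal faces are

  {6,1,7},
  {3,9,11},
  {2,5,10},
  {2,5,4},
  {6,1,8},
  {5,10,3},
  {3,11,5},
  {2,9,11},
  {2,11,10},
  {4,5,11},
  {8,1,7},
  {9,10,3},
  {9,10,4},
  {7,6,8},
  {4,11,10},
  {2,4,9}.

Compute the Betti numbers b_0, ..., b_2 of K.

b_0 = 2, b_1 = 0, b_2 = 1.

K has 11 vertices, 24 edges, 16 triangles.
rank ∂_0 = 0, rank ∂_1 = 9 ⇒ b_0 = 11 − 0 − 9 = 2; all invariant factors of ∂_1 are 1 so no torsion. So H_0 = Z^2.
rank ∂_1 = 9, rank ∂_2 = 15 ⇒ b_1 = 24 − 9 − 15 = 0; ∂_2 has invariant factor(s) [2] giving torsion. So H_1 = Z/2.
rank ∂_2 = 15, rank ∂_3 = 0 ⇒ b_2 = 16 − 15 − 0 = 1. So H_2 = Z.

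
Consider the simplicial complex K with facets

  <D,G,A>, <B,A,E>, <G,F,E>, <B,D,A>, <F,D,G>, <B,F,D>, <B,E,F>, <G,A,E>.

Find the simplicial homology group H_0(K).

Take the total order A < B < D < E < F < G on the vertex set. Then K (dimension 2) consists of the simplices:

  0-simplices (6): A, B, D, E, F, G
  1-simplices (12): AB, AD, AE, AG, BD, BE, BF, DF, DG, EF, EG, FG
  2-simplices (8): ABD, ABE, ADG, AEG, BDF, BEF, DFG, EFG

Hence C_0 ≅ Z^6, C_1 ≅ Z^12, C_2 ≅ Z^8.

The boundary map ∂_1: C_1 → C_0 is given by ∂[p,q] = [q] − [p].
As a 6×12 matrix over Z this has rank 5, with invariant factors (1,1,1,1,1).

∂_2: C_2 → C_1 sends each 2-simplex [p,q,r] to [q,r] − [p,r] + [p,q]. For instance
  ∂ADG = DG − AG + AD,
  ∂DFG = FG − DG + DF.
As a 12×8 matrix over Z this has rank 7, with invariant factors (1,1,1,1,1,1,1).

Computing H_k = (kernel of ∂_k) / (image of ∂_{k+1}):

  H_0: rank C_0 − rank ∂_1 = 6 − 5 = 1, and the invariant factors of ∂_1 are all 1, so H_0 = Z.

(K is a triangulation of the 2-sphere S^2.)

H_0 = Z.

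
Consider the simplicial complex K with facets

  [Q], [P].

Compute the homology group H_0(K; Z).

H_0 ≅ Z^2.

Take the total order P < Q on the vertex set. Then K (dimension 0) consists of the simplices:

  0-simplices (2): P, Q

Hence C_0 ≅ Z^2.

From H_k ≅ ker(∂_k) / im(∂_{k+1}) we obtain:

  H_0: rank C_0 − rank ∂_1 = 2 − 0 = 2, and there is no ∂_1, so H_0 = Z^2.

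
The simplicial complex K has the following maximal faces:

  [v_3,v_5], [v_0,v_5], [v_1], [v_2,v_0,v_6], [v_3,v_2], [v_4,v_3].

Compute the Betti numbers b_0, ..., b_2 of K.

K has 7 vertices, 7 edges, 1 triangle.
rank ∂_0 = 0, rank ∂_1 = 5 ⇒ b_0 = 7 − 0 − 5 = 2; all invariant factors of ∂_1 are 1 so no torsion. So H_0 ≅ Z^2.
rank ∂_1 = 5, rank ∂_2 = 1 ⇒ b_1 = 7 − 5 − 1 = 1; all invariant factors of ∂_2 are 1 so no torsion. So H_1 ≅ Z.
rank ∂_2 = 1, rank ∂_3 = 0 ⇒ b_2 = 1 − 1 − 0 = 0. So H_2 ≅ 0.

b_0 = 2, b_1 = 1, b_2 = 0.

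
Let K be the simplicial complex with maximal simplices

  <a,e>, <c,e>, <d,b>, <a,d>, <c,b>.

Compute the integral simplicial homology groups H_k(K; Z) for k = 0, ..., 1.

H_0 = Z,  H_1 = Z.

Order the vertices as a < b < c < d < e. Listing each simplex with vertices in this order, K has dimension 1 with simplices:

  0-simplices (5): a, b, c, d, e
  1-simplices (5): ad, ae, bc, bd, ce

Hence C_0 ≅ Z^5, C_1 ≅ Z^5.

Boundary ∂_1: C_1 → C_0 sends each edge [p,q] (with p < q) to q − p. For instance
  ∂ae = e − a.
This gives a 5×5 integer matrix of rank 4; reducing to Smith normal form yields diagonal entries (1,1,1,1).

Reading off H_k = ker ∂_k / im ∂_{k+1}:

  H_0: rank C_0 − rank ∂_1 = 5 − 4 = 1, and the invariant factors of ∂_1 are all 1, so H_0 ≅ Z.
  H_1: rank ker ∂_1 − rank ∂_2 = (5 − 4) − 0 = 1, and there is no ∂_2, so H_1 ≅ Z.

As a check, the Euler characteristic is 5 − 5 = 0, which agrees with 1 − 1 = 0.
(K is a triangulation of the circle S^1.)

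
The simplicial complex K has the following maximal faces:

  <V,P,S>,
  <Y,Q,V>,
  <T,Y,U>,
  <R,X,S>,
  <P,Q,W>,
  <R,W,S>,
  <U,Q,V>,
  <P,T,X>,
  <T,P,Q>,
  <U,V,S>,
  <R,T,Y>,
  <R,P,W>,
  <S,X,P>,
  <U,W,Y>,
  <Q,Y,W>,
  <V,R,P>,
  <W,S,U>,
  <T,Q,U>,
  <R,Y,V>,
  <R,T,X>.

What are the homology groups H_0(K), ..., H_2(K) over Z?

We work with the vertex ordering P < Q < R < S < T < U < V < W < X < Y. The simplices of K, each written with vertices in increasing order, are:

  0-simplices (10): P, Q, R, S, T, U, V, W, X, Y
  1-simplices (30): PQ, PR, PS, PT, PV, PW, PX, QT, QU, QV, QW, QY, RS, RT, RV, RW, RX, RY, SU, SV, SW, SX, TU, TX, TY, UV, UW, UY, VY, WY
  2-simplices (20): PQT, PQW, PRV, PRW, PSV, PSX, PTX, QTU, QUV, QVY, QWY, RSW, RSX, RTX, RTY, RVY, SUV, SUW, TUY, UWY

Hence C_0 ≅ Z^10, C_1 ≅ Z^30, C_2 ≅ Z^20.

∂_1: C_1 → C_0 maps an edge to its endpoints' difference, ∂[p,q] = q − p. For instance
  ∂QT = T − Q.
The resulting 10×30 matrix has rank 9, and its Smith normal form has invariant factors (1,1,1,1,1,1,1,1,1).

∂_2: C_2 → C_1 maps a triangle to the signed sum of its edges. For instance
  ∂QTU = TU − QU + QT,
  ∂RTX = TX − RX + RT.
This gives a 30×20 integer matrix of rank 20; reducing to Smith normal form yields diagonal entries (1,1,1,1,1,1,1,1,1,1,1,1,1,1,1,1,1,1,1,2).

Now H_k = ker ∂_k / im ∂_{k+1}, so:

  H_0: rank C_0 − rank ∂_1 = 10 − 9 = 1, and the invariant factors of ∂_1 are all 1, so H_0 = Z.
  H_1: rank ker ∂_1 − rank ∂_2 = (30 − 9) − 20 = 1, and ∂_2 has invariant factor 2 > 1, so H_1 = Z ⊕ Z/2.
  H_2: rank ker ∂_2 − rank ∂_3 = (20 − 20) − 0 = 0, and there is no ∂_3, so H_2 = 0.

As a check, the Euler characteristic is 10 − 30 + 20 = 0, which agrees with 1 − 1 + 0 = 0.
(K is a triangulation of the Klein bottle.)

H_0 = Z,  H_1 = Z ⊕ Z/2,  H_2 = 0.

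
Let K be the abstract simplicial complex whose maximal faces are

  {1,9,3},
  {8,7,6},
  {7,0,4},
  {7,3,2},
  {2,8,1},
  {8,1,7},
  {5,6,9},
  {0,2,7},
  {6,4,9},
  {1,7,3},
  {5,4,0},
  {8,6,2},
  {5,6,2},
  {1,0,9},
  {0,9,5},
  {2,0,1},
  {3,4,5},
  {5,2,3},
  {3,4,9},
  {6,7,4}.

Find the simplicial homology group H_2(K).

H_2 ≅ 0.

Order the vertices as 0 < 1 < 2 < 3 < 4 < 5 < 6 < 7 < 8 < 9. Listing each simplex with vertices in this order, K has dimension 2 with simplices:

  0-simplices (10): [0], [1], [2], [3], [4], [5], [6], [7], [8], [9]
  1-simplices (30): (30 of them)
  2-simplices (20): (20 of them)

so the chain groups are C_0 ≅ Z^10, C_1 ≅ Z^30, C_2 ≅ Z^20.

∂_1: C_1 → C_0 sends each edge [p,q] (with p < q) to q − p. For instance
  ∂[4,7] = [7] − [4].
As a 10×30 matrix over Z this has rank 9, with invariant factors (1,1,1,1,1,1,1,1,1).

∂_2: C_2 → C_1 maps a triangle to the signed sum of its edges. For instance
  ∂[3,4,9] = [4,9] − [3,9] + [3,4],
  ∂[1,3,7] = [3,7] − [1,7] + [1,3].
This gives a 30×20 integer matrix of rank 20; reducing to Smith normal form yields diagonal entries (1,1,1,1,1,1,1,1,1,1,1,1,1,1,1,1,1,1,1,2).

Now H_k = ker ∂_k / im ∂_{k+1}, so:

  H_2: rank ker ∂_2 − rank ∂_3 = (20 − 20) − 0 = 0, and there is no ∂_3, so H_2 = 0.

(K is a triangulation of the Klein bottle.)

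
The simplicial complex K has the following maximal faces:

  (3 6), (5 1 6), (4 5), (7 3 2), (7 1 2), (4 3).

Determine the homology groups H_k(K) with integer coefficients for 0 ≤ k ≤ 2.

Take the total order 1 < 2 < 3 < 4 < 5 < 6 < 7 on the vertex set. Then K (dimension 2) consists of the simplices:

  0-simplices (7): [1], [2], [3], [4], [5], [6], [7]
  1-simplices (11): [1,2], [1,5], [1,6], [1,7], [2,3], [2,7], [3,4], [3,6], [3,7], [4,5], [5,6]
  2-simplices (3): [1,2,7], [1,5,6], [2,3,7]

Hence C_0 ≅ Z^7, C_1 ≅ Z^11, C_2 ≅ Z^3.

∂_1: C_1 → C_0 sends each edge [p,q] (with p < q) to q − p. For instance
  ∂[1,5] = [5] − [1].
This gives a 7×11 integer matrix of rank 6; reducing to Smith normal form yields diagonal entries (1,1,1,1,1,1).

The boundary map ∂_2: C_2 → C_1 acts by ∂[p,q,r] = [q,r] − [p,r] + [p,q]. For instance
  ∂[1,2,7] = [2,7] − [1,7] + [1,2],
  ∂[2,3,7] = [3,7] − [2,7] + [2,3].
The resulting 11×3 matrix has rank 3, and its Smith normal form has invariant factors (1,1,1).

Reading off H_k = ker ∂_k / im ∂_{k+1}:

  H_0: rank C_0 − rank ∂_1 = 7 − 6 = 1, and the invariant factors of ∂_1 are all 1, so H_0 = Z.
  H_1: rank ker ∂_1 − rank ∂_2 = (11 − 6) − 3 = 2, and the invariant factors of ∂_2 are all 1, so H_1 = Z^2.
  H_2: rank ker ∂_2 − rank ∂_3 = (3 − 3) − 0 = 0, and there is no ∂_3, so H_2 = 0.

H_0 ≅ Z,  H_1 ≅ Z^2,  H_2 = 0.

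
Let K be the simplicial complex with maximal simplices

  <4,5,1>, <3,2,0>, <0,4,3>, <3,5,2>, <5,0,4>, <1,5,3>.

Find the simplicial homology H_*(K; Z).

Order the vertices as 0 < 1 < 2 < 3 < 4 < 5. Listing each simplex with vertices in this order, K has dimension 2 with simplices:

  0-simplices (6): [0], [1], [2], [3], [4], [5]
  1-simplices (12): [0,2], [0,3], [0,4], [0,5], [1,3], [1,4], [1,5], [2,3], [2,5], [3,4], [3,5], [4,5]
  2-simplices (6): [0,2,3], [0,3,4], [0,4,5], [1,3,5], [1,4,5], [2,3,5]

Hence C_0 ≅ Z^6, C_1 ≅ Z^12, C_2 ≅ Z^6.

∂_1: C_1 → C_0 is given by ∂[p,q] = [q] − [p]. For instance
  ∂[3,5] = [5] − [3].
The resulting 6×12 matrix has rank 5, and its Smith normal form has invariant factors (1,1,1,1,1).

The boundary map ∂_2: C_2 → C_1 maps a triangle to the signed sum of its edges. For instance
  ∂[1,4,5] = [4,5] − [1,5] + [1,4],
  ∂[0,3,4] = [3,4] − [0,4] + [0,3].
The resulting 12×6 matrix has rank 6, and its Smith normal form has invariant factors (1,1,1,1,1,1).

Now H_k = ker ∂_k / im ∂_{k+1}, so:

  H_0: rank C_0 − rank ∂_1 = 6 − 5 = 1, and the invariant factors of ∂_1 are all 1, so H_0 = Z.
  H_1: rank ker ∂_1 − rank ∂_2 = (12 − 5) − 6 = 1, and the invariant factors of ∂_2 are all 1, so H_1 = Z.
  H_2: rank ker ∂_2 − rank ∂_3 = (6 − 6) − 0 = 0, and there is no ∂_3, so H_2 = 0.

(K is a triangulation of the cylinder S^1 x I.)

H_0 = Z,  H_1 = Z,  H_2 = 0.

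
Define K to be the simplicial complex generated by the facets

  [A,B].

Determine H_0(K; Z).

Fix the vertex order A < B and write every simplex with vertices in increasing order. Then dim K = 1 and the simplices of K are:

  0-simplices (2): A, B
  1-simplices (1): AB

giving chain groups C_0 ≅ Z^2, C_1 ≅ Z^1.

∂_1: C_1 → C_0 sends each edge [p,q] (with p < q) to q − p.
This gives a 2×1 integer matrix of rank 1; reducing to Smith normal form yields diagonal entries (1).

Computing H_k = (kernel of ∂_k) / (image of ∂_{k+1}):

  H_0: rank C_0 − rank ∂_1 = 2 − 1 = 1, and the invariant factors of ∂_1 are all 1, so H_0 ≅ Z.

H_0 ≅ Z.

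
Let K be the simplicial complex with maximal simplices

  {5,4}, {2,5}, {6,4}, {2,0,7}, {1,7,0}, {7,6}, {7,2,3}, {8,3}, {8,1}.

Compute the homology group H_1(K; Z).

H_1 = Z^2.

Fix the vertex order 0 < 1 < 2 < 3 < 4 < 5 < 6 < 7 < 8 and write every simplex with vertices in increasing order. Then dim K = 2 and the simplices of K are:

  0-simplices (9): [0], [1], [2], [3], [4], [5], [6], [7], [8]
  1-simplices (13): [0,1], [0,2], [0,7], [1,7], [1,8], [2,3], [2,5], [2,7], [3,7], [3,8], [4,5], [4,6], [6,7]
  2-simplices (3): [0,1,7], [0,2,7], [2,3,7]

so the chain groups are C_0 ≅ Z^9, C_1 ≅ Z^13, C_2 ≅ Z^3.

Boundary ∂_1: C_1 → C_0 maps an edge to its endpoints' difference, ∂[p,q] = q − p.
The resulting 9×13 matrix has rank 8, and its Smith normal form has invariant factors (1,1,1,1,1,1,1,1).

∂_2: C_2 → C_1 maps a triangle to the signed sum of its edges. For instance
  ∂[0,2,7] = [2,7] − [0,7] + [0,2],
  ∂[0,1,7] = [1,7] − [0,7] + [0,1].
The 13×3 boundary matrix has rank 3 and Smith normal form diag(1,1,1).

From H_k ≅ ker(∂_k) / im(∂_{k+1}) we obtain:

  H_1: rank ker ∂_1 − rank ∂_2 = (13 − 8) − 3 = 2, and the invariant factors of ∂_2 are all 1, so H_1 ≅ Z^2.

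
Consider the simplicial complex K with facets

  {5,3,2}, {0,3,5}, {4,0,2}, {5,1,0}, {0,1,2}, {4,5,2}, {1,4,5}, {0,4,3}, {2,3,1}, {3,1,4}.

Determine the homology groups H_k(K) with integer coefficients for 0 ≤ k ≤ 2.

H_0 = Z,  H_1 = Z/2,  H_2 = 0.

We work with the vertex ordering 0 < 1 < 2 < 3 < 4 < 5. The simplices of K, each written with vertices in increasing order, are:

  0-simplices (6): [0], [1], [2], [3], [4], [5]
  1-simplices (15): [0,1], [0,2], [0,3], [0,4], [0,5], [1,2], [1,3], [1,4], [1,5], [2,3], [2,4], [2,5], [3,4], [3,5], [4,5]
  2-simplices (10): [0,1,2], [0,1,5], [0,2,4], [0,3,4], [0,3,5], [1,2,3], [1,3,4], [1,4,5], [2,3,5], [2,4,5]

so the chain groups are C_0 ≅ Z^6, C_1 ≅ Z^15, C_2 ≅ Z^10.

Boundary ∂_1: C_1 → C_0 maps an edge to its endpoints' difference, ∂[p,q] = q − p. For instance
  ∂[2,3] = [3] − [2].
The resulting 6×15 matrix has rank 5, and its Smith normal form has invariant factors (1,1,1,1,1).

Boundary ∂_2: C_2 → C_1 maps a triangle to the signed sum of its edges. For instance
  ∂[0,2,4] = [2,4] − [0,4] + [0,2],
  ∂[0,1,5] = [1,5] − [0,5] + [0,1].
This gives a 15×10 integer matrix of rank 10; reducing to Smith normal form yields diagonal entries (1,1,1,1,1,1,1,1,1,2).

Reading off H_k = ker ∂_k / im ∂_{k+1}:

  H_0: rank C_0 − rank ∂_1 = 6 − 5 = 1, and the invariant factors of ∂_1 are all 1, so H_0 ≅ Z.
  H_1: rank ker ∂_1 − rank ∂_2 = (15 − 5) − 10 = 0, and ∂_2 has invariant factor 2 > 1, so H_1 ≅ Z/2.
  H_2: rank ker ∂_2 − rank ∂_3 = (10 − 10) − 0 = 0, and there is no ∂_3, so H_2 ≅ 0.

As a check, the Euler characteristic is 6 − 15 + 10 = 1, which agrees with 1 − 0 + 0 = 1.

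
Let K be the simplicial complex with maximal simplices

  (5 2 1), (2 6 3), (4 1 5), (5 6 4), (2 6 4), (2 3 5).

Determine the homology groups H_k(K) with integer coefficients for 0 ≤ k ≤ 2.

K has 6 vertices, 12 edges, 6 triangles.
rank ∂_0 = 0, rank ∂_1 = 5 ⇒ b_0 = 6 − 0 − 5 = 1; all invariant factors of ∂_1 are 1 so no torsion. So H_0 ≅ Z.
rank ∂_1 = 5, rank ∂_2 = 6 ⇒ b_1 = 12 − 5 − 6 = 1; all invariant factors of ∂_2 are 1 so no torsion. So H_1 ≅ Z.
rank ∂_2 = 6, rank ∂_3 = 0 ⇒ b_2 = 6 − 6 − 0 = 0. So H_2 ≅ 0.

H_0 = Z,  H_1 = Z,  H_2 = 0.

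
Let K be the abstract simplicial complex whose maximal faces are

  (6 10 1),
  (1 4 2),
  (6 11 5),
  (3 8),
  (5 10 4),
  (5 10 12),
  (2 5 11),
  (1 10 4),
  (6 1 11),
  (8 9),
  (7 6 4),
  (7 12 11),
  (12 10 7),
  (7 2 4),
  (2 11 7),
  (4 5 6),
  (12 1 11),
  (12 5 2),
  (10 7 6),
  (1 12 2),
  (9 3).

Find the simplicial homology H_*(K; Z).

Order the vertices as 1 < 2 < 3 < 4 < 5 < 6 < 7 < 8 < 9 < 10 < 11 < 12. Listing each simplex with vertices in this order, K has dimension 2 with simplices:

  0-simplices (12): [1], [2], [3], [4], [5], [6], [7], [8], [9], [10], [11], [12]
  1-simplices (30): (30 of them)
  2-simplices (18): (18 of them)

Hence C_0 ≅ Z^12, C_1 ≅ Z^30, C_2 ≅ Z^18.

Boundary ∂_1: C_1 → C_0 maps an edge to its endpoints' difference, ∂[p,q] = q − p. For instance
  ∂[6,10] = [10] − [6].
The resulting 12×30 matrix has rank 10, and its Smith normal form has invariant factors (1,1,1,1,1,1,1,1,1,1).

∂_2: C_2 → C_1 sends each 2-simplex [p,q,r] to [q,r] − [p,r] + [p,q]. For instance
  ∂[2,5,11] = [5,11] − [2,11] + [2,5],
  ∂[4,5,6] = [5,6] − [4,6] + [4,5].
The 30×18 boundary matrix has rank 18 and Smith normal form diag(1,1,1,1,1,1,1,1,1,1,1,1,1,1,1,1,1,2).

Now H_k = ker ∂_k / im ∂_{k+1}, so:

  H_0: rank C_0 − rank ∂_1 = 12 − 10 = 2, and the invariant factors of ∂_1 are all 1, so H_0 = Z^2.
  H_1: rank ker ∂_1 − rank ∂_2 = (30 − 10) − 18 = 2, and ∂_2 has invariant factor 2 > 1, so H_1 = Z^2 ⊕ Z/2Z.
  H_2: rank ker ∂_2 − rank ∂_3 = (18 − 18) − 0 = 0, and there is no ∂_3, so H_2 = 0.

H_0 = Z^2,  H_1 = Z^2 ⊕ Z/2Z,  H_2 = 0.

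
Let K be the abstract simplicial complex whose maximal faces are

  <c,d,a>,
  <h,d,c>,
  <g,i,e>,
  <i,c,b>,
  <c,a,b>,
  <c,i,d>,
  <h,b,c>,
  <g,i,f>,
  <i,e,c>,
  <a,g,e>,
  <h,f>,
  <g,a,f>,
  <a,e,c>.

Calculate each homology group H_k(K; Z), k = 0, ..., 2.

H_0 ≅ Z,  H_1 ≅ Z,  H_2 = 0.

We work with the vertex ordering a < b < c < d < e < f < g < h < i. The simplices of K, each written with vertices in increasing order, are:

  0-simplices (9): a, b, c, d, e, f, g, h, i
  1-simplices (21): ab, ac, ad, ae, af, ag, bc, bh, bi, cd, ce, ch, ci, dh, di, eg, ei, fg, fh, fi, gi
  2-simplices (12): abc, acd, ace, aeg, afg, bch, bci, cdh, cdi, cei, egi, fgi

giving chain groups C_0 ≅ Z^9, C_1 ≅ Z^21, C_2 ≅ Z^12.

Boundary ∂_1: C_1 → C_0 sends each edge [p,q] (with p < q) to q − p. For instance
  ∂ch = h − c.
As a 9×21 matrix over Z this has rank 8, with invariant factors (1,1,1,1,1,1,1,1).

Boundary ∂_2: C_2 → C_1 acts by ∂[p,q,r] = [q,r] − [p,r] + [p,q]. For instance
  ∂abc = bc − ac + ab,
  ∂bci = ci − bi + bc.
This gives a 21×12 integer matrix of rank 12; reducing to Smith normal form yields diagonal entries (1,1,1,1,1,1,1,1,1,1,1,1).

Reading off H_k = ker ∂_k / im ∂_{k+1}:

  H_0: rank C_0 − rank ∂_1 = 9 − 8 = 1, and the invariant factors of ∂_1 are all 1, so H_0 = Z.
  H_1: rank ker ∂_1 − rank ∂_2 = (21 − 8) − 12 = 1, and the invariant factors of ∂_2 are all 1, so H_1 = Z.
  H_2: rank ker ∂_2 − rank ∂_3 = (12 − 12) − 0 = 0, and there is no ∂_3, so H_2 = 0.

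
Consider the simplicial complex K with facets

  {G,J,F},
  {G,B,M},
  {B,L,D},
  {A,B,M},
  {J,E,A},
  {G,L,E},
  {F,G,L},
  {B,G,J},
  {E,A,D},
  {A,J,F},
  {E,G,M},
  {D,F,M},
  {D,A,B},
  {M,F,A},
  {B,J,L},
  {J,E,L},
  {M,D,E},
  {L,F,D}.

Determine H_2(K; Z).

Order the vertices as A < B < D < E < F < G < J < L < M. Listing each simplex with vertices in this order, K has dimension 2 with simplices:

  0-simplices (9): A, B, D, E, F, G, J, L, M
  1-simplices (27): AB, AD, AE, AF, AJ, AM, BD, BG, BJ, BL, BM, DE, DF, DL, DM, EG, EJ, EL, EM, FG, FJ, FL, FM, GJ, GL, GM, JL
  2-simplices (18): ABD, ABM, ADE, AEJ, AFJ, AFM, BDL, BGJ, BGM, BJL, DEM, DFL, DFM, EGL, EGM, EJL, FGJ, FGL

giving chain groups C_0 ≅ Z^9, C_1 ≅ Z^27, C_2 ≅ Z^18.

The boundary map ∂_1: C_1 → C_0 is given by ∂[p,q] = [q] − [p]. For instance
  ∂DM = M − D.
This gives a 9×27 integer matrix of rank 8; reducing to Smith normal form yields diagonal entries (1,1,1,1,1,1,1,1).

The boundary map ∂_2: C_2 → C_1 sends each 2-simplex [p,q,r] to [q,r] − [p,r] + [p,q]. For instance
  ∂BJL = JL − BL + BJ,
  ∂ADE = DE − AE + AD.
The resulting 27×18 matrix has rank 18, and its Smith normal form has invariant factors (1,1,1,1,1,1,1,1,1,1,1,1,1,1,1,1,1,2).

Now H_k = ker ∂_k / im ∂_{k+1}, so:

  H_2: rank ker ∂_2 − rank ∂_3 = (18 − 18) − 0 = 0, and there is no ∂_3, so H_2 = 0.

H_2 ≅ 0.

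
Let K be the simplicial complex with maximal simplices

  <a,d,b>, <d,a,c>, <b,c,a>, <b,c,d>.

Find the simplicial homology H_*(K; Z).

H_0 ≅ Z,  H_1 = 0,  H_2 ≅ Z.

Fix the vertex order a < b < c < d and write every simplex with vertices in increasing order. Then dim K = 2 and the simplices of K are:

  0-simplices (4): a, b, c, d
  1-simplices (6): ab, ac, ad, bc, bd, cd
  2-simplices (4): abc, abd, acd, bcd

giving chain groups C_0 ≅ Z^4, C_1 ≅ Z^6, C_2 ≅ Z^4.

The boundary map ∂_1: C_1 → C_0 sends each edge [p,q] (with p < q) to q − p. For instance
  ∂ac = c − a.
This gives a 4×6 integer matrix of rank 3; reducing to Smith normal form yields diagonal entries (1,1,1).

∂_2: C_2 → C_1 maps a triangle to the signed sum of its edges. For instance
  ∂abc = bc − ac + ab,
  ∂acd = cd − ad + ac.
This gives a 6×4 integer matrix of rank 3; reducing to Smith normal form yields diagonal entries (1,1,1).

Reading off H_k = ker ∂_k / im ∂_{k+1}:

  H_0: rank C_0 − rank ∂_1 = 4 − 3 = 1, and the invariant factors of ∂_1 are all 1, so H_0 ≅ Z.
  H_1: rank ker ∂_1 − rank ∂_2 = (6 − 3) − 3 = 0, and the invariant factors of ∂_2 are all 1, so H_1 ≅ 0.
  H_2: rank ker ∂_2 − rank ∂_3 = (4 − 3) − 0 = 1, and there is no ∂_3, so H_2 ≅ Z.

(K is a triangulation of the 2-sphere S^2.)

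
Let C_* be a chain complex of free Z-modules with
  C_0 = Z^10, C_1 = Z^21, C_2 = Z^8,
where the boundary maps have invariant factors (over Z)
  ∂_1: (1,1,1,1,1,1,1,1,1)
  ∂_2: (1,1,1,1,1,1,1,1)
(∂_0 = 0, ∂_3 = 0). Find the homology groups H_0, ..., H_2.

H_0: b_0 = 10 − 0 − 9 = 1; torsion from ∂_1 factors > 1: none. So H_0 = Z.
H_1: b_1 = 21 − 9 − 8 = 4; torsion from ∂_2 factors > 1: none. So H_1 = Z^4.
H_2: b_2 = 8 − 8 − 0 = 0; torsion from ∂_3 factors > 1: none. So H_2 = 0.

H_0 = Z,  H_1 = Z^4,  H_2 = 0.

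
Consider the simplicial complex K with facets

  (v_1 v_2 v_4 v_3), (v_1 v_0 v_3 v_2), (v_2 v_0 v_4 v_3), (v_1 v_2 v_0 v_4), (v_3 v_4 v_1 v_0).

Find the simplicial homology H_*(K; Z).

H_0 ≅ Z,  H_1 = 0,  H_2 = 0,  H_3 ≅ Z.

Order the vertices as v_0 < v_1 < v_2 < v_3 < v_4. Listing each simplex with vertices in this order, K has dimension 3 with simplices:

  0-simplices (5): [v_0], [v_1], [v_2], [v_3], [v_4]
  1-simplices (10): [v_0,v_1], [v_0,v_2], [v_0,v_3], [v_0,v_4], [v_1,v_2], [v_1,v_3], [v_1,v_4], [v_2,v_3], [v_2,v_4], [v_3,v_4]
  2-simplices (10): [v_0,v_1,v_2], [v_0,v_1,v_3], [v_0,v_1,v_4], [v_0,v_2,v_3], [v_0,v_2,v_4], [v_0,v_3,v_4], [v_1,v_2,v_3], [v_1,v_2,v_4], [v_1,v_3,v_4], [v_2,v_3,v_4]
  3-simplices (5): [v_0,v_1,v_2,v_3], [v_0,v_1,v_2,v_4], [v_0,v_1,v_3,v_4], [v_0,v_2,v_3,v_4], [v_1,v_2,v_3,v_4]

giving chain groups C_0 ≅ Z^5, C_1 ≅ Z^10, C_2 ≅ Z^10, C_3 ≅ Z^5.

The boundary map ∂_1: C_1 → C_0 sends each edge [p,q] (with p < q) to q − p. For instance
  ∂[v_0,v_2] = [v_2] − [v_0].
The 5×10 boundary matrix has rank 4 and Smith normal form diag(1,1,1,1).

Boundary ∂_2: C_2 → C_1 sends each 2-simplex [p,q,r] to [q,r] − [p,r] + [p,q]. For instance
  ∂[v_0,v_1,v_3] = [v_1,v_3] − [v_0,v_3] + [v_0,v_1],
  ∂[v_1,v_2,v_4] = [v_2,v_4] − [v_1,v_4] + [v_1,v_2].
As a 10×10 matrix over Z this has rank 6, with invariant factors (1,1,1,1,1,1).

∂_3: C_3 → C_2 sends each 3-simplex σ to the alternating sum Σ_i (−1)^i (σ with its i-th vertex removed). For instance
  ∂[v_0,v_1,v_2,v_4] = [v_1,v_2,v_4] − [v_0,v_2,v_4] + [v_0,v_1,v_4] − [v_0,v_1,v_2],
  ∂[v_1,v_2,v_3,v_4] = [v_2,v_3,v_4] − [v_1,v_3,v_4] + [v_1,v_2,v_4] − [v_1,v_2,v_3].
This gives a 10×5 integer matrix of rank 4; reducing to Smith normal form yields diagonal entries (1,1,1,1).

Reading off H_k = ker ∂_k / im ∂_{k+1}:

  H_0: rank C_0 − rank ∂_1 = 5 − 4 = 1, and the invariant factors of ∂_1 are all 1, so H_0 ≅ Z.
  H_1: rank ker ∂_1 − rank ∂_2 = (10 − 4) − 6 = 0, and the invariant factors of ∂_2 are all 1, so H_1 ≅ 0.
  H_2: rank ker ∂_2 − rank ∂_3 = (10 − 6) − 4 = 0, and the invariant factors of ∂_3 are all 1, so H_2 ≅ 0.
  H_3: rank ker ∂_3 − rank ∂_4 = (5 − 4) − 0 = 1, and there is no ∂_4, so H_3 ≅ Z.

As a check, the Euler characteristic is 5 − 10 + 10 − 5 = 0, which agrees with 1 − 0 + 0 − 1 = 0.
(K is a triangulation of the 3-sphere S^3.)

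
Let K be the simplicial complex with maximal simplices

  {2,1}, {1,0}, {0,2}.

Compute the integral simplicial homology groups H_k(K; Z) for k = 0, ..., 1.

H_0 ≅ Z,  H_1 ≅ Z.

K has 3 vertices, 3 edges.
rank ∂_0 = 0, rank ∂_1 = 2 ⇒ b_0 = 3 − 0 − 2 = 1; all invariant factors of ∂_1 are 1 so no torsion. So H_0 = Z.
rank ∂_1 = 2, rank ∂_2 = 0 ⇒ b_1 = 3 − 2 − 0 = 1. So H_1 = Z.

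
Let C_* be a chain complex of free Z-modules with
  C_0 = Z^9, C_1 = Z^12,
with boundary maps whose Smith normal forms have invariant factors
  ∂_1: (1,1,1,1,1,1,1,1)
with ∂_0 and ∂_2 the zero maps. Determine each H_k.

H_0: b_0 = 9 − 0 − 8 = 1; torsion from ∂_1 factors > 1: none. So H_0 = Z.
H_1: b_1 = 12 − 8 − 0 = 4; torsion from ∂_2 factors > 1: none. So H_1 = Z^4.

H_0 = Z,  H_1 = Z^4.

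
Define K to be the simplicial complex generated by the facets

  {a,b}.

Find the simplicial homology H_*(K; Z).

Take the total order a < b on the vertex set. Then K (dimension 1) consists of the simplices:

  0-simplices (2): a, b
  1-simplices (1): ab

so the chain groups are C_0 ≅ Z^2, C_1 ≅ Z^1.

∂_1: C_1 → C_0 sends each edge [p,q] (with p < q) to q − p. For instance
  ∂ab = b − a.
As a 2×1 matrix over Z this has rank 1, with invariant factors (1).

Reading off H_k = ker ∂_k / im ∂_{k+1}:

  H_0: rank C_0 − rank ∂_1 = 2 − 1 = 1, and the invariant factors of ∂_1 are all 1, so H_0 ≅ Z.
  H_1: rank ker ∂_1 − rank ∂_2 = (1 − 1) − 0 = 0, and there is no ∂_2, so H_1 ≅ 0.

H_0 ≅ Z,  H_1 = 0.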